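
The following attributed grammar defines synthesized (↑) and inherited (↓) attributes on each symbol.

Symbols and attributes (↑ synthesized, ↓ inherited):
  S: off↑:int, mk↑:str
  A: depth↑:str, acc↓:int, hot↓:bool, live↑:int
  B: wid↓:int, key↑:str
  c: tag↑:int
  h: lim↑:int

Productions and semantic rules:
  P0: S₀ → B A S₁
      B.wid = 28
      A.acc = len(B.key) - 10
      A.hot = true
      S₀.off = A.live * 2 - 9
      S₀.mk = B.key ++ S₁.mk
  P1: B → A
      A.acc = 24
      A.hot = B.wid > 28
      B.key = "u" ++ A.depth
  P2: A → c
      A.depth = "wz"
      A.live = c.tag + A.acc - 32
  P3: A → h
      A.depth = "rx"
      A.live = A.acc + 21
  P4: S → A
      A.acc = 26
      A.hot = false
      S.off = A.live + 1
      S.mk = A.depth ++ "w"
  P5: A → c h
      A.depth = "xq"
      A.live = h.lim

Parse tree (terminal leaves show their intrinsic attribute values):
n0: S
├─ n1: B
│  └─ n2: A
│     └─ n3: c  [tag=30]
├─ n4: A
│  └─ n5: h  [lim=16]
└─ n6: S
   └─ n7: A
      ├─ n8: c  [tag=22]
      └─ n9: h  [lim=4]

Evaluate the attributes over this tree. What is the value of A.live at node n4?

14

1. n1.wid = 28  [28]
2. n2.acc = 24  [24]
3. n2.hot = false  [B.wid > 28]
4. n3.tag = 30  [terminal]
5. n2.depth = "wz"  ["wz"]
6. n2.live = 22  [c.tag + A.acc - 32]
7. n1.key = "uwz"  ["u" ++ A.depth]
8. n4.acc = -7  [len(B.key) - 10]
9. n4.hot = true  [true]
10. n5.lim = 16  [terminal]
11. n4.depth = "rx"  ["rx"]
12. n4.live = 14  [A.acc + 21]
13. n7.acc = 26  [26]
14. n7.hot = false  [false]
15. n8.tag = 22  [terminal]
16. n9.lim = 4  [terminal]
17. n7.depth = "xq"  ["xq"]
18. n7.live = 4  [h.lim]
19. n6.off = 5  [A.live + 1]
20. n6.mk = "xqw"  [A.depth ++ "w"]
21. n0.off = 19  [A.live * 2 - 9]
22. n0.mk = "uwzxqw"  [B.key ++ S₁.mk]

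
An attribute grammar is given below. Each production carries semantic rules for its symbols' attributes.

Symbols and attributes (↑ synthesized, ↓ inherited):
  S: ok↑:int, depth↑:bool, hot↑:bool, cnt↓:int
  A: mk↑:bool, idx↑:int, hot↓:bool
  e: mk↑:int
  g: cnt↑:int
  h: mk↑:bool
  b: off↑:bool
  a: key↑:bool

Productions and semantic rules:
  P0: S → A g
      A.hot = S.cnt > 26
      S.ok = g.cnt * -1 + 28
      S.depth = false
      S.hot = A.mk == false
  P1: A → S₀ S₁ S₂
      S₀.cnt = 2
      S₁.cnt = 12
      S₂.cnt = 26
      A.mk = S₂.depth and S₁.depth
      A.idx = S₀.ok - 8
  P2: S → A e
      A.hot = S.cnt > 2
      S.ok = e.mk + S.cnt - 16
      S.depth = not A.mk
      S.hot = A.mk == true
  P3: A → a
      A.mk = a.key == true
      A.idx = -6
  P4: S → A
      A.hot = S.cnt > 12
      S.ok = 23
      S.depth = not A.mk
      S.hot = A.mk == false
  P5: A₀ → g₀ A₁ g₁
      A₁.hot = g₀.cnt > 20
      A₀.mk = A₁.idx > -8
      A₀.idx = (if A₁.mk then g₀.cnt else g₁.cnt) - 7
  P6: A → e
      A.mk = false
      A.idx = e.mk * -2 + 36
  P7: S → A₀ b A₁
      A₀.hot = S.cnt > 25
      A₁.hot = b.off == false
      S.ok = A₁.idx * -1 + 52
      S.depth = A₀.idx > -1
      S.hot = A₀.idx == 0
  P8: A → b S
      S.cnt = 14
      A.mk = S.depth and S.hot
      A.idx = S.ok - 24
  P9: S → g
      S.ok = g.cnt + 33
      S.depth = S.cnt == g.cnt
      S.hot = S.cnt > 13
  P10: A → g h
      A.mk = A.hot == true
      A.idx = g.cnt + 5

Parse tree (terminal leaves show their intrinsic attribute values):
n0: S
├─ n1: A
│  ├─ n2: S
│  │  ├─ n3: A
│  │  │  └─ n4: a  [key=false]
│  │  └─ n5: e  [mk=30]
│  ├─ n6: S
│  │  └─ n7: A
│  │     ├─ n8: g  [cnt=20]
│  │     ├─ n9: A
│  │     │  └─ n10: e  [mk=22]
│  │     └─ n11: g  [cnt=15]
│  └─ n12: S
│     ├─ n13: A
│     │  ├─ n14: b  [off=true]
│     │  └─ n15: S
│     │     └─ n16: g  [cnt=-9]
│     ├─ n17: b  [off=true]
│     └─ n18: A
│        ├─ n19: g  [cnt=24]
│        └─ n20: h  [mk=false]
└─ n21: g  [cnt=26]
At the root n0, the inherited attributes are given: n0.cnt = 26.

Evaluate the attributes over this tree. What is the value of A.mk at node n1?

1. n0.cnt = 26  [given at root]
2. n1.hot = false  [S.cnt > 26]
3. n2.cnt = 2  [2]
4. n3.hot = false  [S.cnt > 2]
5. n4.key = false  [terminal]
6. n3.mk = false  [a.key == true]
7. n3.idx = -6  [-6]
8. n5.mk = 30  [terminal]
9. n2.ok = 16  [e.mk + S.cnt - 16]
10. n2.depth = true  [not A.mk]
11. n2.hot = false  [A.mk == true]
12. n6.cnt = 12  [12]
13. n7.hot = false  [S.cnt > 12]
14. n8.cnt = 20  [terminal]
15. n9.hot = false  [g₀.cnt > 20]
16. n10.mk = 22  [terminal]
17. n9.mk = false  [false]
18. n9.idx = -8  [e.mk * -2 + 36]
19. n11.cnt = 15  [terminal]
20. n7.mk = false  [A₁.idx > -8]
21. n7.idx = 8  [(if A₁.mk then g₀.cnt else g₁.cnt) - 7]
22. n6.ok = 23  [23]
23. n6.depth = true  [not A.mk]
24. n6.hot = true  [A.mk == false]
25. n12.cnt = 26  [26]
26. n13.hot = true  [S.cnt > 25]
27. n14.off = true  [terminal]
28. n15.cnt = 14  [14]
29. n16.cnt = -9  [terminal]
30. n15.ok = 24  [g.cnt + 33]
31. n15.depth = false  [S.cnt == g.cnt]
32. n15.hot = true  [S.cnt > 13]
33. n13.mk = false  [S.depth and S.hot]
34. n13.idx = 0  [S.ok - 24]
35. n17.off = true  [terminal]
36. n18.hot = false  [b.off == false]
37. n19.cnt = 24  [terminal]
38. n20.mk = false  [terminal]
39. n18.mk = false  [A.hot == true]
40. n18.idx = 29  [g.cnt + 5]
41. n12.ok = 23  [A₁.idx * -1 + 52]
42. n12.depth = true  [A₀.idx > -1]
43. n12.hot = true  [A₀.idx == 0]
44. n1.mk = true  [S₂.depth and S₁.depth]
45. n1.idx = 8  [S₀.ok - 8]
46. n21.cnt = 26  [terminal]
47. n0.ok = 2  [g.cnt * -1 + 28]
48. n0.depth = false  [false]
49. n0.hot = false  [A.mk == false]

true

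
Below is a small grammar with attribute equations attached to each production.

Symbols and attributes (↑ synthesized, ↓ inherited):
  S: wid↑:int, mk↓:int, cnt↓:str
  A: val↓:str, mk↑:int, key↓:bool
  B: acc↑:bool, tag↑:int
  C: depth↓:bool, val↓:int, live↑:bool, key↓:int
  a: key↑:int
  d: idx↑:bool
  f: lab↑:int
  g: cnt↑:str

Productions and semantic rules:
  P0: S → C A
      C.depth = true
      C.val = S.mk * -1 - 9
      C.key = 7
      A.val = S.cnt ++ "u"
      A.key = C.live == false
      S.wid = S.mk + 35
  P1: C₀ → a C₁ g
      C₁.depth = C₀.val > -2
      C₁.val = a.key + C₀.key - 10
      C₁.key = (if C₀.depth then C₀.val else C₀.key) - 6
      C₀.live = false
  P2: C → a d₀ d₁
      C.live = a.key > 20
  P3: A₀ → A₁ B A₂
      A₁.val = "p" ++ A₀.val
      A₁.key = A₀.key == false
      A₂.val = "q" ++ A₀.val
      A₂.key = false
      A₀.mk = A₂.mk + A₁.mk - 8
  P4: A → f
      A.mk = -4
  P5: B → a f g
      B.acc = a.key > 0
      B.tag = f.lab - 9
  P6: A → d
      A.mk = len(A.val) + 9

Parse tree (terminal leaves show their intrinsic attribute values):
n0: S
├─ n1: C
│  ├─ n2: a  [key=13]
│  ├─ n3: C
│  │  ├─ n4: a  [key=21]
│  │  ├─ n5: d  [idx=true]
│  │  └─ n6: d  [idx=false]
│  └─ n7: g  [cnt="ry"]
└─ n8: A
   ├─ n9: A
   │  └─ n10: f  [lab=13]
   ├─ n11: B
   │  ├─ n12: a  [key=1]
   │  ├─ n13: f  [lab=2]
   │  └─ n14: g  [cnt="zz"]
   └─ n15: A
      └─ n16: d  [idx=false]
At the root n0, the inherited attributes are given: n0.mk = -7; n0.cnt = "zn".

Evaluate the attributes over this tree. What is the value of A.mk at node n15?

13

1. n0.mk = -7  [given at root]
2. n0.cnt = "zn"  [given at root]
3. n1.depth = true  [true]
4. n1.val = -2  [S.mk * -1 - 9]
5. n1.key = 7  [7]
6. n2.key = 13  [terminal]
7. n3.depth = false  [C₀.val > -2]
8. n3.val = 10  [a.key + C₀.key - 10]
9. n3.key = -8  [(if C₀.depth then C₀.val else C₀.key) - 6]
10. n4.key = 21  [terminal]
11. n5.idx = true  [terminal]
12. n6.idx = false  [terminal]
13. n3.live = true  [a.key > 20]
14. n7.cnt = "ry"  [terminal]
15. n1.live = false  [false]
16. n8.val = "znu"  [S.cnt ++ "u"]
17. n8.key = true  [C.live == false]
18. n9.val = "pznu"  ["p" ++ A₀.val]
19. n9.key = false  [A₀.key == false]
20. n10.lab = 13  [terminal]
21. n9.mk = -4  [-4]
22. n12.key = 1  [terminal]
23. n13.lab = 2  [terminal]
24. n14.cnt = "zz"  [terminal]
25. n11.acc = true  [a.key > 0]
26. n11.tag = -7  [f.lab - 9]
27. n15.val = "qznu"  ["q" ++ A₀.val]
28. n15.key = false  [false]
29. n16.idx = false  [terminal]
30. n15.mk = 13  [len(A.val) + 9]
31. n8.mk = 1  [A₂.mk + A₁.mk - 8]
32. n0.wid = 28  [S.mk + 35]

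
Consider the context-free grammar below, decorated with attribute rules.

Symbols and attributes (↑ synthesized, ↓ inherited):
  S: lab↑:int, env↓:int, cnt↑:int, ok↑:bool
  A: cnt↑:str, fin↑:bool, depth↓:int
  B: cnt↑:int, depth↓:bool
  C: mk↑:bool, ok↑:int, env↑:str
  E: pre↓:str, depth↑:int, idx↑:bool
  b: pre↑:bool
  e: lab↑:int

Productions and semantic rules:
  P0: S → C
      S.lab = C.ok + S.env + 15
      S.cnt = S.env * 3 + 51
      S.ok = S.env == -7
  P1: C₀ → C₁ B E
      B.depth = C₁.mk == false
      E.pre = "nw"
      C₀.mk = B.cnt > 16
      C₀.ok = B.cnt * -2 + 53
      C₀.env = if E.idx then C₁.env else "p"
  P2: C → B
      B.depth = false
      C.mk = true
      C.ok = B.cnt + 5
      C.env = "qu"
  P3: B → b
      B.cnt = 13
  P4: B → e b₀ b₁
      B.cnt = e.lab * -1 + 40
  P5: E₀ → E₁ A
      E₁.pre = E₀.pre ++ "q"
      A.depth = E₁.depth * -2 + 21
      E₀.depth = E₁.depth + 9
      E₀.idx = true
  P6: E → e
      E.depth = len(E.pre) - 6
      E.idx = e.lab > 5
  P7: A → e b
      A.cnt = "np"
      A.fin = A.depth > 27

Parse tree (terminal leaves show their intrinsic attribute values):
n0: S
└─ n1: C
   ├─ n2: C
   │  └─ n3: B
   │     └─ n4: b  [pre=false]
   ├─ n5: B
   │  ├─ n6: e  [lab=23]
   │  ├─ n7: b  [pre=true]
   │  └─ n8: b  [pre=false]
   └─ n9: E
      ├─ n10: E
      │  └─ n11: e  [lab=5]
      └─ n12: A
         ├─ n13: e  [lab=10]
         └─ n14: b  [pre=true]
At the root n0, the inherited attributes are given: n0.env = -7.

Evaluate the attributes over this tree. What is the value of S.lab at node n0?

27

1. n0.env = -7  [given at root]
2. n3.depth = false  [false]
3. n4.pre = false  [terminal]
4. n3.cnt = 13  [13]
5. n2.mk = true  [true]
6. n2.ok = 18  [B.cnt + 5]
7. n2.env = "qu"  ["qu"]
8. n5.depth = false  [C₁.mk == false]
9. n6.lab = 23  [terminal]
10. n7.pre = true  [terminal]
11. n8.pre = false  [terminal]
12. n5.cnt = 17  [e.lab * -1 + 40]
13. n9.pre = "nw"  ["nw"]
14. n10.pre = "nwq"  [E₀.pre ++ "q"]
15. n11.lab = 5  [terminal]
16. n10.depth = -3  [len(E.pre) - 6]
17. n10.idx = false  [e.lab > 5]
18. n12.depth = 27  [E₁.depth * -2 + 21]
19. n13.lab = 10  [terminal]
20. n14.pre = true  [terminal]
21. n12.cnt = "np"  ["np"]
22. n12.fin = false  [A.depth > 27]
23. n9.depth = 6  [E₁.depth + 9]
24. n9.idx = true  [true]
25. n1.mk = true  [B.cnt > 16]
26. n1.ok = 19  [B.cnt * -2 + 53]
27. n1.env = "qu"  [if E.idx then C₁.env else "p"]
28. n0.lab = 27  [C.ok + S.env + 15]
29. n0.cnt = 30  [S.env * 3 + 51]
30. n0.ok = true  [S.env == -7]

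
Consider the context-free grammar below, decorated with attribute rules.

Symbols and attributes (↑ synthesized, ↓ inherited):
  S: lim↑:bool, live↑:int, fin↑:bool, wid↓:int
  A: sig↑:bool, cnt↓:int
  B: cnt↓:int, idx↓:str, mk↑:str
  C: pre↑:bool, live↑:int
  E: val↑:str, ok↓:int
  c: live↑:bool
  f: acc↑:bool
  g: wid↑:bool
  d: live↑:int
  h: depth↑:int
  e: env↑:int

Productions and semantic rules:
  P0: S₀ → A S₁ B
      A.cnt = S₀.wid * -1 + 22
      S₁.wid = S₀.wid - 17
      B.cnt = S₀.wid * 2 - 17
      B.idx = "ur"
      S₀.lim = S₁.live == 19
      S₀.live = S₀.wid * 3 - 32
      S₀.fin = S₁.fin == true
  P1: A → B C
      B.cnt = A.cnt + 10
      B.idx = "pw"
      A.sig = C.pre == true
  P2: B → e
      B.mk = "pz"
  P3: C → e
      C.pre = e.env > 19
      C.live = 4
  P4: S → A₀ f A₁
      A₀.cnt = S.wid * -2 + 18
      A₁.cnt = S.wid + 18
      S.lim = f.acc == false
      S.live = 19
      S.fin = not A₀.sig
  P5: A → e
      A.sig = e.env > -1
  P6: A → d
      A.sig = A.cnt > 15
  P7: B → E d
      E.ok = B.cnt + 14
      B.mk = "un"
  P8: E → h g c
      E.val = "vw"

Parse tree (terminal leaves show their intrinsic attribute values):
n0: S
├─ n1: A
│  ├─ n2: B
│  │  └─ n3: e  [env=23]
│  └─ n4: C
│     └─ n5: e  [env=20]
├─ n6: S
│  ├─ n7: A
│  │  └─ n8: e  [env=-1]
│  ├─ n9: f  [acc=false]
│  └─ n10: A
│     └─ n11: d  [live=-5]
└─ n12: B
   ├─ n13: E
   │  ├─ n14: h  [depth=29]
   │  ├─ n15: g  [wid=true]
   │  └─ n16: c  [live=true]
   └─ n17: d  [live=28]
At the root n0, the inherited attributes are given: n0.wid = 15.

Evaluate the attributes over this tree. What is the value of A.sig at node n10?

1. n0.wid = 15  [given at root]
2. n1.cnt = 7  [S₀.wid * -1 + 22]
3. n2.cnt = 17  [A.cnt + 10]
4. n2.idx = "pw"  ["pw"]
5. n3.env = 23  [terminal]
6. n2.mk = "pz"  ["pz"]
7. n5.env = 20  [terminal]
8. n4.pre = true  [e.env > 19]
9. n4.live = 4  [4]
10. n1.sig = true  [C.pre == true]
11. n6.wid = -2  [S₀.wid - 17]
12. n7.cnt = 22  [S.wid * -2 + 18]
13. n8.env = -1  [terminal]
14. n7.sig = false  [e.env > -1]
15. n9.acc = false  [terminal]
16. n10.cnt = 16  [S.wid + 18]
17. n11.live = -5  [terminal]
18. n10.sig = true  [A.cnt > 15]
19. n6.lim = true  [f.acc == false]
20. n6.live = 19  [19]
21. n6.fin = true  [not A₀.sig]
22. n12.cnt = 13  [S₀.wid * 2 - 17]
23. n12.idx = "ur"  ["ur"]
24. n13.ok = 27  [B.cnt + 14]
25. n14.depth = 29  [terminal]
26. n15.wid = true  [terminal]
27. n16.live = true  [terminal]
28. n13.val = "vw"  ["vw"]
29. n17.live = 28  [terminal]
30. n12.mk = "un"  ["un"]
31. n0.lim = true  [S₁.live == 19]
32. n0.live = 13  [S₀.wid * 3 - 32]
33. n0.fin = true  [S₁.fin == true]

true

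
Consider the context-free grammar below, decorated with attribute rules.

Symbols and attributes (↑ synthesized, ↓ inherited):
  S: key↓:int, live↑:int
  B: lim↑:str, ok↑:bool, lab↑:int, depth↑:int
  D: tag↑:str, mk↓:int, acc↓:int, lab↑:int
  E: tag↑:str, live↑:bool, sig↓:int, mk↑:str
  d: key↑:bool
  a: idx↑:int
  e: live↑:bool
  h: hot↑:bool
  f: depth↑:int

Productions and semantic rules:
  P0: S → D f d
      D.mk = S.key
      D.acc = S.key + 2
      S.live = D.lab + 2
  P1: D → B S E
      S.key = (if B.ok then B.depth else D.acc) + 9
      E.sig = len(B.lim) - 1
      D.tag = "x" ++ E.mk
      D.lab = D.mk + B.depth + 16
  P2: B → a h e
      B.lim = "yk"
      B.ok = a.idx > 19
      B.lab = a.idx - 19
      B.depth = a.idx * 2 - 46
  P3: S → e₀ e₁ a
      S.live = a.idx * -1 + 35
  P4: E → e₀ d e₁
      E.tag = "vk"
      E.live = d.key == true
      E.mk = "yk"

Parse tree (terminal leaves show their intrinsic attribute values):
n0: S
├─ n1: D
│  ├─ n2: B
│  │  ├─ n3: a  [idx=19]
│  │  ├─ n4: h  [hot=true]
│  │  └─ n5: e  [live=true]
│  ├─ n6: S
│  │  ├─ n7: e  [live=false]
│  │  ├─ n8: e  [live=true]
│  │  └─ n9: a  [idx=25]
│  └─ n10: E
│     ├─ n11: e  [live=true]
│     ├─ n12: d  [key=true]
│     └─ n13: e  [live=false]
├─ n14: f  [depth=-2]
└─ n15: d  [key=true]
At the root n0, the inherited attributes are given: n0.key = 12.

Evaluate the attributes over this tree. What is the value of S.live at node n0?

22

1. n0.key = 12  [given at root]
2. n1.mk = 12  [S.key]
3. n1.acc = 14  [S.key + 2]
4. n3.idx = 19  [terminal]
5. n4.hot = true  [terminal]
6. n5.live = true  [terminal]
7. n2.lim = "yk"  ["yk"]
8. n2.ok = false  [a.idx > 19]
9. n2.lab = 0  [a.idx - 19]
10. n2.depth = -8  [a.idx * 2 - 46]
11. n6.key = 23  [(if B.ok then B.depth else D.acc) + 9]
12. n7.live = false  [terminal]
13. n8.live = true  [terminal]
14. n9.idx = 25  [terminal]
15. n6.live = 10  [a.idx * -1 + 35]
16. n10.sig = 1  [len(B.lim) - 1]
17. n11.live = true  [terminal]
18. n12.key = true  [terminal]
19. n13.live = false  [terminal]
20. n10.tag = "vk"  ["vk"]
21. n10.live = true  [d.key == true]
22. n10.mk = "yk"  ["yk"]
23. n1.tag = "xyk"  ["x" ++ E.mk]
24. n1.lab = 20  [D.mk + B.depth + 16]
25. n14.depth = -2  [terminal]
26. n15.key = true  [terminal]
27. n0.live = 22  [D.lab + 2]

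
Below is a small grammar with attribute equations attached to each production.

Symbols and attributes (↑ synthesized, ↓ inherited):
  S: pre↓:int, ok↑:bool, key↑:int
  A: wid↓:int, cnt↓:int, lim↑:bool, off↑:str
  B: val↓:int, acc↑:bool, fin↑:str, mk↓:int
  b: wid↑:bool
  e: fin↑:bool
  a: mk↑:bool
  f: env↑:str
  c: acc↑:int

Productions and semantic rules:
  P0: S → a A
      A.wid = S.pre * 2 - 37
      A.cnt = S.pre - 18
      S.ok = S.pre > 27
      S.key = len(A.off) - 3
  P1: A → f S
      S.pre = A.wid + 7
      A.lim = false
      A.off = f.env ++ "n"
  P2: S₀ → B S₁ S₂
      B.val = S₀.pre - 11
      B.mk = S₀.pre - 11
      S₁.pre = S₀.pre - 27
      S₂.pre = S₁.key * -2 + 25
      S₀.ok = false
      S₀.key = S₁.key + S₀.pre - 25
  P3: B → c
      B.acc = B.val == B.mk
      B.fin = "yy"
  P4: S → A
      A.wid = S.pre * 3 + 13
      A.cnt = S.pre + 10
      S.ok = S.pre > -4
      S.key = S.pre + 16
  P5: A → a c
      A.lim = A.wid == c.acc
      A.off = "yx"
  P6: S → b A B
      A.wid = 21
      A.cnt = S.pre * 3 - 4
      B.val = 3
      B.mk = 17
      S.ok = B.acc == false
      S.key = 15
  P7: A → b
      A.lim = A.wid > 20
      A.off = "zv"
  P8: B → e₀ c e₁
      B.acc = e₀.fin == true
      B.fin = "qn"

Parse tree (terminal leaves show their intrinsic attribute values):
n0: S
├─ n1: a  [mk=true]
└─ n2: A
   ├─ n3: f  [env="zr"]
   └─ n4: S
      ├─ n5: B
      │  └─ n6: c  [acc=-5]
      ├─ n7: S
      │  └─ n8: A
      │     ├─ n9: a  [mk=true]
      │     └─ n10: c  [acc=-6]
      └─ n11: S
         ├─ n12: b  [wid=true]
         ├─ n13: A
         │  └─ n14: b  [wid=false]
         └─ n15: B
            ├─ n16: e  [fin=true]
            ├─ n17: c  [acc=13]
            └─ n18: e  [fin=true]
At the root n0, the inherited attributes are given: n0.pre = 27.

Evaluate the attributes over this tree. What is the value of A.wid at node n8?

1. n0.pre = 27  [given at root]
2. n1.mk = true  [terminal]
3. n2.wid = 17  [S.pre * 2 - 37]
4. n2.cnt = 9  [S.pre - 18]
5. n3.env = "zr"  [terminal]
6. n4.pre = 24  [A.wid + 7]
7. n5.val = 13  [S₀.pre - 11]
8. n5.mk = 13  [S₀.pre - 11]
9. n6.acc = -5  [terminal]
10. n5.acc = true  [B.val == B.mk]
11. n5.fin = "yy"  ["yy"]
12. n7.pre = -3  [S₀.pre - 27]
13. n8.wid = 4  [S.pre * 3 + 13]
14. n8.cnt = 7  [S.pre + 10]
15. n9.mk = true  [terminal]
16. n10.acc = -6  [terminal]
17. n8.lim = false  [A.wid == c.acc]
18. n8.off = "yx"  ["yx"]
19. n7.ok = true  [S.pre > -4]
20. n7.key = 13  [S.pre + 16]
21. n11.pre = -1  [S₁.key * -2 + 25]
22. n12.wid = true  [terminal]
23. n13.wid = 21  [21]
24. n13.cnt = -7  [S.pre * 3 - 4]
25. n14.wid = false  [terminal]
26. n13.lim = true  [A.wid > 20]
27. n13.off = "zv"  ["zv"]
28. n15.val = 3  [3]
29. n15.mk = 17  [17]
30. n16.fin = true  [terminal]
31. n17.acc = 13  [terminal]
32. n18.fin = true  [terminal]
33. n15.acc = true  [e₀.fin == true]
34. n15.fin = "qn"  ["qn"]
35. n11.ok = false  [B.acc == false]
36. n11.key = 15  [15]
37. n4.ok = false  [false]
38. n4.key = 12  [S₁.key + S₀.pre - 25]
39. n2.lim = false  [false]
40. n2.off = "zrn"  [f.env ++ "n"]
41. n0.ok = false  [S.pre > 27]
42. n0.key = 0  [len(A.off) - 3]

4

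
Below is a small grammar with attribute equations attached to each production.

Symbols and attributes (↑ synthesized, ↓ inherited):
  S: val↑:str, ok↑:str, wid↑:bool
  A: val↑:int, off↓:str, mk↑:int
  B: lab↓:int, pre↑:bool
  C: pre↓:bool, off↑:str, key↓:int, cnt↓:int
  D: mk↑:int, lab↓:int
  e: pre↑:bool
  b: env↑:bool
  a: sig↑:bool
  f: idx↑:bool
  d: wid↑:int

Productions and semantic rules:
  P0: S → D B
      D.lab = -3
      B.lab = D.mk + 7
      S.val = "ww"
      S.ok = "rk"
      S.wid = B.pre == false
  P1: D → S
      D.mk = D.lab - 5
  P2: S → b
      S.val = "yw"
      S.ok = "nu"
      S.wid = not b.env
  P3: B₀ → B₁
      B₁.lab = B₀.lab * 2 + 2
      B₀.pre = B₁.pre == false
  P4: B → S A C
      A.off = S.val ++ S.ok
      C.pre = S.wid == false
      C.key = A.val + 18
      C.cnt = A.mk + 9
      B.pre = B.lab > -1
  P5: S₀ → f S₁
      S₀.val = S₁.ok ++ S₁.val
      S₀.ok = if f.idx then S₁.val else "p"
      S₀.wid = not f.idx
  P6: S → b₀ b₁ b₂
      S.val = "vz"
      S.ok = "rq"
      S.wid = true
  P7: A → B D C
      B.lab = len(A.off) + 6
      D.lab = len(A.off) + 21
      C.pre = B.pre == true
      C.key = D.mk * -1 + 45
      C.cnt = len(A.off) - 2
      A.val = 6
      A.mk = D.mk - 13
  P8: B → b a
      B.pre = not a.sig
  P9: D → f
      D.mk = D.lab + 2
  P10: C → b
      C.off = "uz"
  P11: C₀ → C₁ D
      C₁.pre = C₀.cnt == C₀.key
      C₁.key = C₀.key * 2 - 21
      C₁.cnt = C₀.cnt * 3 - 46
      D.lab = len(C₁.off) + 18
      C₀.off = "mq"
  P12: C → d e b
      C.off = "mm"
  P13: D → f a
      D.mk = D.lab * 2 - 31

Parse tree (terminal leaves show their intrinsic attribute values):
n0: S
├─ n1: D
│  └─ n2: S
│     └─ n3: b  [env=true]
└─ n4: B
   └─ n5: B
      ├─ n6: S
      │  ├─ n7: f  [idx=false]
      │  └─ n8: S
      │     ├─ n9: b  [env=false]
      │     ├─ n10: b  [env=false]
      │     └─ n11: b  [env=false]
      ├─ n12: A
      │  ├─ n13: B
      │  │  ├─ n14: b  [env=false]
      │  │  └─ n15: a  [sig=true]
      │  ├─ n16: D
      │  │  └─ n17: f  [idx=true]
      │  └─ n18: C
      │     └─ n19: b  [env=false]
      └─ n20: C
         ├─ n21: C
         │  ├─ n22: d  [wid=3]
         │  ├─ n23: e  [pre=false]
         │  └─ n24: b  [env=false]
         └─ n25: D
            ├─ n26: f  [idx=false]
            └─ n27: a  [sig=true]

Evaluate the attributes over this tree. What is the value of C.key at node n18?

17

1. n1.lab = -3  [-3]
2. n3.env = true  [terminal]
3. n2.val = "yw"  ["yw"]
4. n2.ok = "nu"  ["nu"]
5. n2.wid = false  [not b.env]
6. n1.mk = -8  [D.lab - 5]
7. n4.lab = -1  [D.mk + 7]
8. n5.lab = 0  [B₀.lab * 2 + 2]
9. n7.idx = false  [terminal]
10. n9.env = false  [terminal]
11. n10.env = false  [terminal]
12. n11.env = false  [terminal]
13. n8.val = "vz"  ["vz"]
14. n8.ok = "rq"  ["rq"]
15. n8.wid = true  [true]
16. n6.val = "rqvz"  [S₁.ok ++ S₁.val]
17. n6.ok = "p"  [if f.idx then S₁.val else "p"]
18. n6.wid = true  [not f.idx]
19. n12.off = "rqvzp"  [S.val ++ S.ok]
20. n13.lab = 11  [len(A.off) + 6]
21. n14.env = false  [terminal]
22. n15.sig = true  [terminal]
23. n13.pre = false  [not a.sig]
24. n16.lab = 26  [len(A.off) + 21]
25. n17.idx = true  [terminal]
26. n16.mk = 28  [D.lab + 2]
27. n18.pre = false  [B.pre == true]
28. n18.key = 17  [D.mk * -1 + 45]
29. n18.cnt = 3  [len(A.off) - 2]
30. n19.env = false  [terminal]
31. n18.off = "uz"  ["uz"]
32. n12.val = 6  [6]
33. n12.mk = 15  [D.mk - 13]
34. n20.pre = false  [S.wid == false]
35. n20.key = 24  [A.val + 18]
36. n20.cnt = 24  [A.mk + 9]
37. n21.pre = true  [C₀.cnt == C₀.key]
38. n21.key = 27  [C₀.key * 2 - 21]
39. n21.cnt = 26  [C₀.cnt * 3 - 46]
40. n22.wid = 3  [terminal]
41. n23.pre = false  [terminal]
42. n24.env = false  [terminal]
43. n21.off = "mm"  ["mm"]
44. n25.lab = 20  [len(C₁.off) + 18]
45. n26.idx = false  [terminal]
46. n27.sig = true  [terminal]
47. n25.mk = 9  [D.lab * 2 - 31]
48. n20.off = "mq"  ["mq"]
49. n5.pre = true  [B.lab > -1]
50. n4.pre = false  [B₁.pre == false]
51. n0.val = "ww"  ["ww"]
52. n0.ok = "rk"  ["rk"]
53. n0.wid = true  [B.pre == false]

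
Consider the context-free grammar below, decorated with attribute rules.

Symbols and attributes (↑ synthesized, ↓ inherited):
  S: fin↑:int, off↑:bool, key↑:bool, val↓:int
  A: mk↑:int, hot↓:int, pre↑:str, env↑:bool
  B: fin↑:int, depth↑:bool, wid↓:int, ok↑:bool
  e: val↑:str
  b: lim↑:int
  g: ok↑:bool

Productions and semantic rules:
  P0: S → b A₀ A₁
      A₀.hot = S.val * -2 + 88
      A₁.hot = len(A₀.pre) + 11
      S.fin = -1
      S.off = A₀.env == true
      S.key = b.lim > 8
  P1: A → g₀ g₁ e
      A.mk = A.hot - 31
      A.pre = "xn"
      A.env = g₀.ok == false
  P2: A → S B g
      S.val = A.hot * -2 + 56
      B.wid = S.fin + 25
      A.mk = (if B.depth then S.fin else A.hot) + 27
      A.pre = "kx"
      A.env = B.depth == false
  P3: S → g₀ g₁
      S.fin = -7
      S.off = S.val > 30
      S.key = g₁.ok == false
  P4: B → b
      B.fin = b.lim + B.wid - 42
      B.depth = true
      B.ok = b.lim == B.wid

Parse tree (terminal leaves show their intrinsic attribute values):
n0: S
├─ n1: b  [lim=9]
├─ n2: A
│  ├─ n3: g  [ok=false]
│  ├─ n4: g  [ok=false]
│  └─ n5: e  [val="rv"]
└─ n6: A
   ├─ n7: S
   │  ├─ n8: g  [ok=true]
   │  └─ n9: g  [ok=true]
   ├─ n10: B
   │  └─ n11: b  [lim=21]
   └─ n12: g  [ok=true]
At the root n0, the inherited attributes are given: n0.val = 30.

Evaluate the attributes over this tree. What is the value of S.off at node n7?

1. n0.val = 30  [given at root]
2. n1.lim = 9  [terminal]
3. n2.hot = 28  [S.val * -2 + 88]
4. n3.ok = false  [terminal]
5. n4.ok = false  [terminal]
6. n5.val = "rv"  [terminal]
7. n2.mk = -3  [A.hot - 31]
8. n2.pre = "xn"  ["xn"]
9. n2.env = true  [g₀.ok == false]
10. n6.hot = 13  [len(A₀.pre) + 11]
11. n7.val = 30  [A.hot * -2 + 56]
12. n8.ok = true  [terminal]
13. n9.ok = true  [terminal]
14. n7.fin = -7  [-7]
15. n7.off = false  [S.val > 30]
16. n7.key = false  [g₁.ok == false]
17. n10.wid = 18  [S.fin + 25]
18. n11.lim = 21  [terminal]
19. n10.fin = -3  [b.lim + B.wid - 42]
20. n10.depth = true  [true]
21. n10.ok = false  [b.lim == B.wid]
22. n12.ok = true  [terminal]
23. n6.mk = 20  [(if B.depth then S.fin else A.hot) + 27]
24. n6.pre = "kx"  ["kx"]
25. n6.env = false  [B.depth == false]
26. n0.fin = -1  [-1]
27. n0.off = true  [A₀.env == true]
28. n0.key = true  [b.lim > 8]

false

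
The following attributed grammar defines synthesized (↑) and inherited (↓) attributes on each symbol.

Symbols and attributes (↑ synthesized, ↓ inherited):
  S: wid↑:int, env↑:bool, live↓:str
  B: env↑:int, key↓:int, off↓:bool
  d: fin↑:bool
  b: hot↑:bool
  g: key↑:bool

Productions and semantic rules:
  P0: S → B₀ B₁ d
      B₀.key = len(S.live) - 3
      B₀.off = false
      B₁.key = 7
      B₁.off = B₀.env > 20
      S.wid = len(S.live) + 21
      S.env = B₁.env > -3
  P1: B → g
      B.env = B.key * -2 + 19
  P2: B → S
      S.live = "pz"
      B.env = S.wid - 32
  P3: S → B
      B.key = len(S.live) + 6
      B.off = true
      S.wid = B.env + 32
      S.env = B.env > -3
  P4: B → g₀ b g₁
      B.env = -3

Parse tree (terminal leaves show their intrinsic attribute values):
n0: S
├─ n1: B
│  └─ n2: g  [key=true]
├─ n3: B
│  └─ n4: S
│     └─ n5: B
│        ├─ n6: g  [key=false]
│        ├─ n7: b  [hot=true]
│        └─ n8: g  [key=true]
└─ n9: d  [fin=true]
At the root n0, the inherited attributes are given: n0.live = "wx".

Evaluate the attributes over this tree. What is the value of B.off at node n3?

1. n0.live = "wx"  [given at root]
2. n1.key = -1  [len(S.live) - 3]
3. n1.off = false  [false]
4. n2.key = true  [terminal]
5. n1.env = 21  [B.key * -2 + 19]
6. n3.key = 7  [7]
7. n3.off = true  [B₀.env > 20]
8. n4.live = "pz"  ["pz"]
9. n5.key = 8  [len(S.live) + 6]
10. n5.off = true  [true]
11. n6.key = false  [terminal]
12. n7.hot = true  [terminal]
13. n8.key = true  [terminal]
14. n5.env = -3  [-3]
15. n4.wid = 29  [B.env + 32]
16. n4.env = false  [B.env > -3]
17. n3.env = -3  [S.wid - 32]
18. n9.fin = true  [terminal]
19. n0.wid = 23  [len(S.live) + 21]
20. n0.env = false  [B₁.env > -3]

true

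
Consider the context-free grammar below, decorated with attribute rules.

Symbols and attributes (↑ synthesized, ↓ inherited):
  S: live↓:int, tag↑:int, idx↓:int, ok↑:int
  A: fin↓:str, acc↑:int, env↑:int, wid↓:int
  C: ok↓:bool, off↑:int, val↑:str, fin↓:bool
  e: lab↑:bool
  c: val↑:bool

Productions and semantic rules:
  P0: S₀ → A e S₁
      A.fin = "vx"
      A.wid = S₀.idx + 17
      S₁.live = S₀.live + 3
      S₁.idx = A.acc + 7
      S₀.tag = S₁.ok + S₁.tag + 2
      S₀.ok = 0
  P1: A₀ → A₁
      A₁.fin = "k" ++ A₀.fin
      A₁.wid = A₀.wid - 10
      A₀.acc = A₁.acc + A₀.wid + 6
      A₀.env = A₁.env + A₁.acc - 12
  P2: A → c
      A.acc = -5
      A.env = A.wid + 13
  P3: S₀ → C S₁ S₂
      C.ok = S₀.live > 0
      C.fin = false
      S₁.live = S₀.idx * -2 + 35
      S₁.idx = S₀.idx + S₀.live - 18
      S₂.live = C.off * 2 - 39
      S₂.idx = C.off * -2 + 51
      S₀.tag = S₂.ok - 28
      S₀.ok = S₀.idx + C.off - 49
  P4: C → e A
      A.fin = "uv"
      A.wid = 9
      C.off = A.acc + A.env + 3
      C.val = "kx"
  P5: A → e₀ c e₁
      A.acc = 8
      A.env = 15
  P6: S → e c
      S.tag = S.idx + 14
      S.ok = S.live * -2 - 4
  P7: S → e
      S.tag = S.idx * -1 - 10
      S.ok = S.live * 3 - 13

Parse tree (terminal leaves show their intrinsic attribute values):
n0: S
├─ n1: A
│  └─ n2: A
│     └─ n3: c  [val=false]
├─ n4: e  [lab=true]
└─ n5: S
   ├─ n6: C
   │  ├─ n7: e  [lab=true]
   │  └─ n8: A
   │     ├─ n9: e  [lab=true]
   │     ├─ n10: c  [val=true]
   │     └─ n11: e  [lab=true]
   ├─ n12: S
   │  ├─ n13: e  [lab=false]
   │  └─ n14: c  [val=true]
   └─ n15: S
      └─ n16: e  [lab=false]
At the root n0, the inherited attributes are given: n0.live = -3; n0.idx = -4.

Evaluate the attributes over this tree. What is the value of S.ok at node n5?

1. n0.live = -3  [given at root]
2. n0.idx = -4  [given at root]
3. n1.fin = "vx"  ["vx"]
4. n1.wid = 13  [S₀.idx + 17]
5. n2.fin = "kvx"  ["k" ++ A₀.fin]
6. n2.wid = 3  [A₀.wid - 10]
7. n3.val = false  [terminal]
8. n2.acc = -5  [-5]
9. n2.env = 16  [A.wid + 13]
10. n1.acc = 14  [A₁.acc + A₀.wid + 6]
11. n1.env = -1  [A₁.env + A₁.acc - 12]
12. n4.lab = true  [terminal]
13. n5.live = 0  [S₀.live + 3]
14. n5.idx = 21  [A.acc + 7]
15. n6.ok = false  [S₀.live > 0]
16. n6.fin = false  [false]
17. n7.lab = true  [terminal]
18. n8.fin = "uv"  ["uv"]
19. n8.wid = 9  [9]
20. n9.lab = true  [terminal]
21. n10.val = true  [terminal]
22. n11.lab = true  [terminal]
23. n8.acc = 8  [8]
24. n8.env = 15  [15]
25. n6.off = 26  [A.acc + A.env + 3]
26. n6.val = "kx"  ["kx"]
27. n12.live = -7  [S₀.idx * -2 + 35]
28. n12.idx = 3  [S₀.idx + S₀.live - 18]
29. n13.lab = false  [terminal]
30. n14.val = true  [terminal]
31. n12.tag = 17  [S.idx + 14]
32. n12.ok = 10  [S.live * -2 - 4]
33. n15.live = 13  [C.off * 2 - 39]
34. n15.idx = -1  [C.off * -2 + 51]
35. n16.lab = false  [terminal]
36. n15.tag = -9  [S.idx * -1 - 10]
37. n15.ok = 26  [S.live * 3 - 13]
38. n5.tag = -2  [S₂.ok - 28]
39. n5.ok = -2  [S₀.idx + C.off - 49]
40. n0.tag = -2  [S₁.ok + S₁.tag + 2]
41. n0.ok = 0  [0]

-2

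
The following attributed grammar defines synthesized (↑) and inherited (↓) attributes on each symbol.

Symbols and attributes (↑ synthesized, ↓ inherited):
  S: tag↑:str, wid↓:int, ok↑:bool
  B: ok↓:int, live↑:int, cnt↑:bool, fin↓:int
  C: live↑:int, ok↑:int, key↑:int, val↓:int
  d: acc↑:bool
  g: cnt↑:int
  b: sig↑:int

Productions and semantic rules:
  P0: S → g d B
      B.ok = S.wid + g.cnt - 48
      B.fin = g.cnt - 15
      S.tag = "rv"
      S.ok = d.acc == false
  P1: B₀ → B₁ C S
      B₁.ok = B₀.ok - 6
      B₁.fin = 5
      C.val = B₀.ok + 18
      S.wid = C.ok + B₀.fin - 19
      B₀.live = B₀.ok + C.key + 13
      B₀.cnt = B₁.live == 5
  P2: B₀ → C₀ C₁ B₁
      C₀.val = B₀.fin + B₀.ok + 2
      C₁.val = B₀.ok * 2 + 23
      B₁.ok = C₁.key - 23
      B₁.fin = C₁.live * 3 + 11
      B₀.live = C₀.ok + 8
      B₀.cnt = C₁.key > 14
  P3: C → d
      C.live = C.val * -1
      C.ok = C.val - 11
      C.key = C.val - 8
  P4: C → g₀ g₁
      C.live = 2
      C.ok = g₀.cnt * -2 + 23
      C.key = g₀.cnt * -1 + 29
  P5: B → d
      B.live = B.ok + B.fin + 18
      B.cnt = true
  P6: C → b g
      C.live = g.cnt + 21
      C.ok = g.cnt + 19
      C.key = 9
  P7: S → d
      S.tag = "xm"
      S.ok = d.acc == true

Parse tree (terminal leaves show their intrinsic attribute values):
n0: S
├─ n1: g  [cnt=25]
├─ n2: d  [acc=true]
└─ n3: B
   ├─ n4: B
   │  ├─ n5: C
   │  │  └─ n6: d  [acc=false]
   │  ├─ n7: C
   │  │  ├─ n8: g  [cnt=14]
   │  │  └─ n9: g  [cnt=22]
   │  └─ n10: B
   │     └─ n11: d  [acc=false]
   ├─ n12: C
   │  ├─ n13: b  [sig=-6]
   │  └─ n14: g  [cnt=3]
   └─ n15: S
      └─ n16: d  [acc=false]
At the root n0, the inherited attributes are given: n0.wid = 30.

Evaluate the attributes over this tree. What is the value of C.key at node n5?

1. n0.wid = 30  [given at root]
2. n1.cnt = 25  [terminal]
3. n2.acc = true  [terminal]
4. n3.ok = 7  [S.wid + g.cnt - 48]
5. n3.fin = 10  [g.cnt - 15]
6. n4.ok = 1  [B₀.ok - 6]
7. n4.fin = 5  [5]
8. n5.val = 8  [B₀.fin + B₀.ok + 2]
9. n6.acc = false  [terminal]
10. n5.live = -8  [C.val * -1]
11. n5.ok = -3  [C.val - 11]
12. n5.key = 0  [C.val - 8]
13. n7.val = 25  [B₀.ok * 2 + 23]
14. n8.cnt = 14  [terminal]
15. n9.cnt = 22  [terminal]
16. n7.live = 2  [2]
17. n7.ok = -5  [g₀.cnt * -2 + 23]
18. n7.key = 15  [g₀.cnt * -1 + 29]
19. n10.ok = -8  [C₁.key - 23]
20. n10.fin = 17  [C₁.live * 3 + 11]
21. n11.acc = false  [terminal]
22. n10.live = 27  [B.ok + B.fin + 18]
23. n10.cnt = true  [true]
24. n4.live = 5  [C₀.ok + 8]
25. n4.cnt = true  [C₁.key > 14]
26. n12.val = 25  [B₀.ok + 18]
27. n13.sig = -6  [terminal]
28. n14.cnt = 3  [terminal]
29. n12.live = 24  [g.cnt + 21]
30. n12.ok = 22  [g.cnt + 19]
31. n12.key = 9  [9]
32. n15.wid = 13  [C.ok + B₀.fin - 19]
33. n16.acc = false  [terminal]
34. n15.tag = "xm"  ["xm"]
35. n15.ok = false  [d.acc == true]
36. n3.live = 29  [B₀.ok + C.key + 13]
37. n3.cnt = true  [B₁.live == 5]
38. n0.tag = "rv"  ["rv"]
39. n0.ok = false  [d.acc == false]

0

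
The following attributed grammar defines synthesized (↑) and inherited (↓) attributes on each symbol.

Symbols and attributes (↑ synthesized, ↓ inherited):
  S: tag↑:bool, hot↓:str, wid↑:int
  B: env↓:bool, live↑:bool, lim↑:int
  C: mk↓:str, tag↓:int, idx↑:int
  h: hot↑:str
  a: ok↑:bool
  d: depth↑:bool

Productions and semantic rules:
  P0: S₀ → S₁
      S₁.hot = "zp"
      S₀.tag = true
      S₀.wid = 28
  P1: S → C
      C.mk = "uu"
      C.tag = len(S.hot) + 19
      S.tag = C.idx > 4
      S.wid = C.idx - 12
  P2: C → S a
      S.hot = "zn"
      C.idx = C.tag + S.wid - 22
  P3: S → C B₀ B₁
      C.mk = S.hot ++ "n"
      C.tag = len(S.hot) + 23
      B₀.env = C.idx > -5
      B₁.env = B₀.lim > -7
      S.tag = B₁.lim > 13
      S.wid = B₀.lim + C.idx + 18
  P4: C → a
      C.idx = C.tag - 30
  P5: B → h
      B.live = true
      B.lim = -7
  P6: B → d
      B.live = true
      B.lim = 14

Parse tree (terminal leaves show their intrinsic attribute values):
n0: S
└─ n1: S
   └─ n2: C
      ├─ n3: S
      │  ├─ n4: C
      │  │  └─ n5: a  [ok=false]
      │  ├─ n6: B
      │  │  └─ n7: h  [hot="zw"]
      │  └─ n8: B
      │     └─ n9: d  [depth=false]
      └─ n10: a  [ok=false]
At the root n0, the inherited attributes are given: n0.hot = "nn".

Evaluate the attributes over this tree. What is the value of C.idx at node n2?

5

1. n0.hot = "nn"  [given at root]
2. n1.hot = "zp"  ["zp"]
3. n2.mk = "uu"  ["uu"]
4. n2.tag = 21  [len(S.hot) + 19]
5. n3.hot = "zn"  ["zn"]
6. n4.mk = "znn"  [S.hot ++ "n"]
7. n4.tag = 25  [len(S.hot) + 23]
8. n5.ok = false  [terminal]
9. n4.idx = -5  [C.tag - 30]
10. n6.env = false  [C.idx > -5]
11. n7.hot = "zw"  [terminal]
12. n6.live = true  [true]
13. n6.lim = -7  [-7]
14. n8.env = false  [B₀.lim > -7]
15. n9.depth = false  [terminal]
16. n8.live = true  [true]
17. n8.lim = 14  [14]
18. n3.tag = true  [B₁.lim > 13]
19. n3.wid = 6  [B₀.lim + C.idx + 18]
20. n10.ok = false  [terminal]
21. n2.idx = 5  [C.tag + S.wid - 22]
22. n1.tag = true  [C.idx > 4]
23. n1.wid = -7  [C.idx - 12]
24. n0.tag = true  [true]
25. n0.wid = 28  [28]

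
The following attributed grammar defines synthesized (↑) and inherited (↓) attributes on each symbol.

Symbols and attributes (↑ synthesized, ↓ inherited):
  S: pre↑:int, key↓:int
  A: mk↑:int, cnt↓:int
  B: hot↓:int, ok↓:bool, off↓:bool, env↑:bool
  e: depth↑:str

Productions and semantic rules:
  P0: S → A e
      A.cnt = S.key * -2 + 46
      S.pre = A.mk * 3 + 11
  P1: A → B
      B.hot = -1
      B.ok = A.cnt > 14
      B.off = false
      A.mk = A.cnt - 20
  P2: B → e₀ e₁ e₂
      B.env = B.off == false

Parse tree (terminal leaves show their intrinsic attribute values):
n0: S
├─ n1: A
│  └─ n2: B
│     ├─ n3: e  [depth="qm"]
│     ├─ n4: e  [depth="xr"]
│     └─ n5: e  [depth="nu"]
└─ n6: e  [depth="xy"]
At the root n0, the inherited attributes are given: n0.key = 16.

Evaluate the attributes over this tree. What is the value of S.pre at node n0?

1. n0.key = 16  [given at root]
2. n1.cnt = 14  [S.key * -2 + 46]
3. n2.hot = -1  [-1]
4. n2.ok = false  [A.cnt > 14]
5. n2.off = false  [false]
6. n3.depth = "qm"  [terminal]
7. n4.depth = "xr"  [terminal]
8. n5.depth = "nu"  [terminal]
9. n2.env = true  [B.off == false]
10. n1.mk = -6  [A.cnt - 20]
11. n6.depth = "xy"  [terminal]
12. n0.pre = -7  [A.mk * 3 + 11]

-7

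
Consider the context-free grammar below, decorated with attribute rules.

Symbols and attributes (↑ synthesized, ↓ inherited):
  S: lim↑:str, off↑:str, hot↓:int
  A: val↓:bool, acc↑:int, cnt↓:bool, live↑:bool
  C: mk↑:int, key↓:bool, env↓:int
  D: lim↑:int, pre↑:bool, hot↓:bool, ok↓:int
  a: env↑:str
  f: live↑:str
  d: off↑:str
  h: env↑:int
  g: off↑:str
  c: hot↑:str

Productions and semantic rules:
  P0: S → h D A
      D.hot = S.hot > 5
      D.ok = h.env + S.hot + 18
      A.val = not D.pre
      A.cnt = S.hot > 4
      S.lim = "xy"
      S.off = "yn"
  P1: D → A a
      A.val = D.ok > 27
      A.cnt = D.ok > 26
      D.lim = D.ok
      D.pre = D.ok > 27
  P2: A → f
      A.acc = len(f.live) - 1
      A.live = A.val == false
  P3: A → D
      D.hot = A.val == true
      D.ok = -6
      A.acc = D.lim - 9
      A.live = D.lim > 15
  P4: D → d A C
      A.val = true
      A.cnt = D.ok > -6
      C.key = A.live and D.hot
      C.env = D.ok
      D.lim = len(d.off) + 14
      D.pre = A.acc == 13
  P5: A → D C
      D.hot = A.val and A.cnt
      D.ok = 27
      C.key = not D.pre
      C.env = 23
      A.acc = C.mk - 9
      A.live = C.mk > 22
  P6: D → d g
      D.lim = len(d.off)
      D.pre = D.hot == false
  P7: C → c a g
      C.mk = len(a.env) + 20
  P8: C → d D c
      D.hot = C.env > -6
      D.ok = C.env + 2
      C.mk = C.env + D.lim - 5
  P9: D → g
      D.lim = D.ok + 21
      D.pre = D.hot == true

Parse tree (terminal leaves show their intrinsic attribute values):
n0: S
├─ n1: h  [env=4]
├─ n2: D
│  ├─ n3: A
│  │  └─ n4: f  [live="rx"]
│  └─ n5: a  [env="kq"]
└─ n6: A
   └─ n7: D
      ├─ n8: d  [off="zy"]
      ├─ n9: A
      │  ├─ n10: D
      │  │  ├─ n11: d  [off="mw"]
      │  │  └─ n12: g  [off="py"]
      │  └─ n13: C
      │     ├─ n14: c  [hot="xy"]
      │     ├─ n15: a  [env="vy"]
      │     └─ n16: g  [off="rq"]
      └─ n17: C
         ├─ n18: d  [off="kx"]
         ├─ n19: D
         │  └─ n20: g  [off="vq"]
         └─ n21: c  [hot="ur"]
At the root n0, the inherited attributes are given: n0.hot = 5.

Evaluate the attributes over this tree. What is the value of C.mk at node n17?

1. n0.hot = 5  [given at root]
2. n1.env = 4  [terminal]
3. n2.hot = false  [S.hot > 5]
4. n2.ok = 27  [h.env + S.hot + 18]
5. n3.val = false  [D.ok > 27]
6. n3.cnt = true  [D.ok > 26]
7. n4.live = "rx"  [terminal]
8. n3.acc = 1  [len(f.live) - 1]
9. n3.live = true  [A.val == false]
10. n5.env = "kq"  [terminal]
11. n2.lim = 27  [D.ok]
12. n2.pre = false  [D.ok > 27]
13. n6.val = true  [not D.pre]
14. n6.cnt = true  [S.hot > 4]
15. n7.hot = true  [A.val == true]
16. n7.ok = -6  [-6]
17. n8.off = "zy"  [terminal]
18. n9.val = true  [true]
19. n9.cnt = false  [D.ok > -6]
20. n10.hot = false  [A.val and A.cnt]
21. n10.ok = 27  [27]
22. n11.off = "mw"  [terminal]
23. n12.off = "py"  [terminal]
24. n10.lim = 2  [len(d.off)]
25. n10.pre = true  [D.hot == false]
26. n13.key = false  [not D.pre]
27. n13.env = 23  [23]
28. n14.hot = "xy"  [terminal]
29. n15.env = "vy"  [terminal]
30. n16.off = "rq"  [terminal]
31. n13.mk = 22  [len(a.env) + 20]
32. n9.acc = 13  [C.mk - 9]
33. n9.live = false  [C.mk > 22]
34. n17.key = false  [A.live and D.hot]
35. n17.env = -6  [D.ok]
36. n18.off = "kx"  [terminal]
37. n19.hot = false  [C.env > -6]
38. n19.ok = -4  [C.env + 2]
39. n20.off = "vq"  [terminal]
40. n19.lim = 17  [D.ok + 21]
41. n19.pre = false  [D.hot == true]
42. n21.hot = "ur"  [terminal]
43. n17.mk = 6  [C.env + D.lim - 5]
44. n7.lim = 16  [len(d.off) + 14]
45. n7.pre = true  [A.acc == 13]
46. n6.acc = 7  [D.lim - 9]
47. n6.live = true  [D.lim > 15]
48. n0.lim = "xy"  ["xy"]
49. n0.off = "yn"  ["yn"]

6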